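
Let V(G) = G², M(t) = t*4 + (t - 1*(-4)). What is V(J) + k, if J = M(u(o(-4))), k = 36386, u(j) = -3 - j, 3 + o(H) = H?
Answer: 36962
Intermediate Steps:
o(H) = -3 + H
M(t) = 4 + 5*t (M(t) = 4*t + (t + 4) = 4*t + (4 + t) = 4 + 5*t)
J = 24 (J = 4 + 5*(-3 - (-3 - 4)) = 4 + 5*(-3 - 1*(-7)) = 4 + 5*(-3 + 7) = 4 + 5*4 = 4 + 20 = 24)
V(J) + k = 24² + 36386 = 576 + 36386 = 36962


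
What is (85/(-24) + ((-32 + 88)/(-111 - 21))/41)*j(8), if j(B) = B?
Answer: -38447/1353 ≈ -28.416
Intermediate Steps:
(85/(-24) + ((-32 + 88)/(-111 - 21))/41)*j(8) = (85/(-24) + ((-32 + 88)/(-111 - 21))/41)*8 = (85*(-1/24) + (56/(-132))*(1/41))*8 = (-85/24 + (56*(-1/132))*(1/41))*8 = (-85/24 - 14/33*1/41)*8 = (-85/24 - 14/1353)*8 = -38447/10824*8 = -38447/1353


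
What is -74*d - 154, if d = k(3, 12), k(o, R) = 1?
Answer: -228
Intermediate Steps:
d = 1
-74*d - 154 = -74*1 - 154 = -74 - 154 = -228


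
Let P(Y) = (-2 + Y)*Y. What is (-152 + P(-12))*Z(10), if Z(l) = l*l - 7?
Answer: 1488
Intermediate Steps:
P(Y) = Y*(-2 + Y)
Z(l) = -7 + l² (Z(l) = l² - 7 = -7 + l²)
(-152 + P(-12))*Z(10) = (-152 - 12*(-2 - 12))*(-7 + 10²) = (-152 - 12*(-14))*(-7 + 100) = (-152 + 168)*93 = 16*93 = 1488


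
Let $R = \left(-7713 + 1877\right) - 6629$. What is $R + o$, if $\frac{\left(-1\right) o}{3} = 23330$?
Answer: $-82455$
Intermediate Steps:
$o = -69990$ ($o = \left(-3\right) 23330 = -69990$)
$R = -12465$ ($R = -5836 - 6629 = -12465$)
$R + o = -12465 - 69990 = -82455$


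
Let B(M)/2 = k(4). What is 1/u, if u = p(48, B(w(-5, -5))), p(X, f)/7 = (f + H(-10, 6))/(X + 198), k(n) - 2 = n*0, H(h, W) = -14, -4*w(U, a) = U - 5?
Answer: -123/35 ≈ -3.5143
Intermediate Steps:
w(U, a) = 5/4 - U/4 (w(U, a) = -(U - 5)/4 = -(-5 + U)/4 = 5/4 - U/4)
k(n) = 2 (k(n) = 2 + n*0 = 2 + 0 = 2)
B(M) = 4 (B(M) = 2*2 = 4)
p(X, f) = 7*(-14 + f)/(198 + X) (p(X, f) = 7*((f - 14)/(X + 198)) = 7*((-14 + f)/(198 + X)) = 7*(-14 + f)/(198 + X))
u = -35/123 (u = 7*(-14 + 4)/(198 + 48) = 7*(-10)/246 = 7*(1/246)*(-10) = -35/123 ≈ -0.28455)
1/u = 1/(-35/123) = -123/35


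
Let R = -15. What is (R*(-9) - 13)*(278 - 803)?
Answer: -64050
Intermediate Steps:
(R*(-9) - 13)*(278 - 803) = (-15*(-9) - 13)*(278 - 803) = (135 - 13)*(-525) = 122*(-525) = -64050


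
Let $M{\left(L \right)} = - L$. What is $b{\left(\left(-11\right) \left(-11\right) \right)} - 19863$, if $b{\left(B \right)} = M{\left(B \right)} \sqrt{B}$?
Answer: $-21194$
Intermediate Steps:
$b{\left(B \right)} = - B^{\frac{3}{2}}$ ($b{\left(B \right)} = - B \sqrt{B} = - B^{\frac{3}{2}}$)
$b{\left(\left(-11\right) \left(-11\right) \right)} - 19863 = - \left(\left(-11\right) \left(-11\right)\right)^{\frac{3}{2}} - 19863 = - 121^{\frac{3}{2}} - 19863 = \left(-1\right) 1331 - 19863 = -1331 - 19863 = -21194$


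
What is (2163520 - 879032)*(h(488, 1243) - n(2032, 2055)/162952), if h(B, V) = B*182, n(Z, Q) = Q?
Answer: 2323758053017897/20369 ≈ 1.1408e+11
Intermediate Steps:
h(B, V) = 182*B
(2163520 - 879032)*(h(488, 1243) - n(2032, 2055)/162952) = (2163520 - 879032)*(182*488 - 1*2055/162952) = 1284488*(88816 - 2055*1/162952) = 1284488*(88816 - 2055/162952) = 1284488*(14472742777/162952) = 2323758053017897/20369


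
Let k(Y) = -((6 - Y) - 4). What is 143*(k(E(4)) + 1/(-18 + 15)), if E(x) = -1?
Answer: -1430/3 ≈ -476.67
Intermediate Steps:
k(Y) = -2 + Y (k(Y) = -(2 - Y) = -2 + Y)
143*(k(E(4)) + 1/(-18 + 15)) = 143*((-2 - 1) + 1/(-18 + 15)) = 143*(-3 + 1/(-3)) = 143*(-3 - ⅓) = 143*(-10/3) = -1430/3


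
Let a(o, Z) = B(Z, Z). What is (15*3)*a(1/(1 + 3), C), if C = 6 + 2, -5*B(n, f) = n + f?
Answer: -144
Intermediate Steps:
B(n, f) = -f/5 - n/5 (B(n, f) = -(n + f)/5 = -(f + n)/5 = -f/5 - n/5)
C = 8
a(o, Z) = -2*Z/5 (a(o, Z) = -Z/5 - Z/5 = -2*Z/5)
(15*3)*a(1/(1 + 3), C) = (15*3)*(-⅖*8) = 45*(-16/5) = -144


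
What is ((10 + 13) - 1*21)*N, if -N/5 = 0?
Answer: 0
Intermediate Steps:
N = 0 (N = -5*0 = 0)
((10 + 13) - 1*21)*N = ((10 + 13) - 1*21)*0 = (23 - 21)*0 = 2*0 = 0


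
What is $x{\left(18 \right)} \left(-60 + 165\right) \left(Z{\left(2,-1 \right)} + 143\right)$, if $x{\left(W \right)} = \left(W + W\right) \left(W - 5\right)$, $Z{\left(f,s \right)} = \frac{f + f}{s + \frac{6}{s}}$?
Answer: $6998940$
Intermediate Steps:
$Z{\left(f,s \right)} = \frac{2 f}{s + \frac{6}{s}}$
$x{\left(W \right)} = 2 W \left(-5 + W\right)$
$x{\left(18 \right)} \left(-60 + 165\right) \left(Z{\left(2,-1 \right)} + 143\right) = 2 \cdot 18 \left(-5 + 18\right) \left(-60 + 165\right) \left(2 \cdot 2 \left(-1\right) \frac{1}{6 + \left(-1\right)^{2}} + 143\right) = 2 \cdot 18 \cdot 13 \cdot 105 \left(2 \cdot 2 \left(-1\right) \frac{1}{6 + 1} + 143\right) = 468 \cdot 105 \left(2 \cdot 2 \left(-1\right) \frac{1}{7} + 143\right) = 468 \cdot 105 \left(- \frac{4}{7} + 143\right) = 468 \cdot 105 \cdot \frac{997}{7} = 468 \cdot 14955 = 6998940$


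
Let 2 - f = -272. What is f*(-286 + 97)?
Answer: -51786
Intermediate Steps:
f = 274 (f = 2 - 1*(-272) = 2 + 272 = 274)
f*(-286 + 97) = 274*(-286 + 97) = 274*(-189) = -51786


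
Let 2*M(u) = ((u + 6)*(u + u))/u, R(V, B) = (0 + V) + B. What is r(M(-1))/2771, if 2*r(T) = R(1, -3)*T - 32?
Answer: -21/2771 ≈ -0.0075785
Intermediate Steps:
R(V, B) = B + V (R(V, B) = V + B = B + V)
M(u) = 6 + u (M(u) = (((u + 6)*(u + u))/u)/2 = (((6 + u)*(2*u))/u)/2 = ((2*u*(6 + u))/u)/2 = (12 + 2*u)/2 = 6 + u)
r(T) = -16 - T (r(T) = ((-3 + 1)*T - 32)/2 = (-2*T - 32)/2 = (-32 - 2*T)/2 = -16 - T)
r(M(-1))/2771 = (-16 - (6 - 1))/2771 = (-16 - 1*5)*(1/2771) = (-16 - 5)*(1/2771) = -21*1/2771 = -21/2771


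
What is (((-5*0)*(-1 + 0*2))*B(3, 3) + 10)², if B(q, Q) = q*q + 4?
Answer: 100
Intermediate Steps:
B(q, Q) = 4 + q² (B(q, Q) = q² + 4 = 4 + q²)
(((-5*0)*(-1 + 0*2))*B(3, 3) + 10)² = (((-5*0)*(-1 + 0*2))*(4 + 3²) + 10)² = ((0*(-1 + 0))*(4 + 9) + 10)² = ((0*(-1))*13 + 10)² = (0*13 + 10)² = (0 + 10)² = 10² = 100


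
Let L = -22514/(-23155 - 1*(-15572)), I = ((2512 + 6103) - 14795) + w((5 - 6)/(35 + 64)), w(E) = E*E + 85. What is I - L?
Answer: -453207043516/74320983 ≈ -6098.0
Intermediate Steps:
w(E) = 85 + E² (w(E) = E² + 85 = 85 + E²)
I = -59737094/9801 (I = ((2512 + 6103) - 14795) + (85 + ((5 - 6)/(35 + 64))²) = (8615 - 14795) + (85 + (-1/99)²) = -6180 + (85 + (-1*1/99)²) = -6180 + (85 + (-1/99)²) = -6180 + (85 + 1/9801) = -6180 + 833086/9801 = -59737094/9801 ≈ -6095.0)
L = 22514/7583 (L = -22514/(-23155 + 15572) = -22514/(-7583) = -22514*(-1/7583) = 22514/7583 ≈ 2.9690)
I - L = -59737094/9801 - 1*22514/7583 = -59737094/9801 - 22514/7583 = -453207043516/74320983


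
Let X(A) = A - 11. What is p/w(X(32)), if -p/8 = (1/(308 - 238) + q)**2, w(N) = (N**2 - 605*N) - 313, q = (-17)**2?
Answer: 818586722/15406825 ≈ 53.131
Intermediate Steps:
X(A) = -11 + A
q = 289
w(N) = -313 + N**2 - 605*N
p = -818586722/1225 (p = -8*(1/(308 - 238) + 289)**2 = -8*(1/70 + 289)**2 = -8*(20231/70)**2 = -8*409293361/4900 = -818586722/1225 ≈ -6.6823e+5)
p/w(X(32)) = -818586722/(1225*(-313 + (-11 + 32)**2 - 605*(-11 + 32))) = -818586722/(1225*(-313 + 21**2 - 605*21)) = -818586722/(1225*(-313 + 441 - 12705)) = -818586722/1225/(-12577) = -818586722/1225*(-1/12577) = 818586722/15406825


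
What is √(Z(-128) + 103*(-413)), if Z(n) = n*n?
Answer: I*√26155 ≈ 161.73*I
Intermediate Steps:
Z(n) = n²
√(Z(-128) + 103*(-413)) = √((-128)² + 103*(-413)) = √(16384 - 42539) = √(-26155) = I*√26155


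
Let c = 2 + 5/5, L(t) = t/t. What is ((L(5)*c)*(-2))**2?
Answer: 36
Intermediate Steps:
L(t) = 1
c = 3 (c = 2 + (1/5)*5 = 2 + 1 = 3)
((L(5)*c)*(-2))**2 = ((1*3)*(-2))**2 = (3*(-2))**2 = (-6)**2 = 36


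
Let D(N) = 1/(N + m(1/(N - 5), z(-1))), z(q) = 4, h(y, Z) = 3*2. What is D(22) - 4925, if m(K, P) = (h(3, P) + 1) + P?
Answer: -162524/33 ≈ -4925.0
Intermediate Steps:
h(y, Z) = 6
m(K, P) = 7 + P (m(K, P) = (6 + 1) + P = 7 + P)
D(N) = 1/(11 + N) (D(N) = 1/(N + (7 + 4)) = 1/(N + 11) = 1/(11 + N))
D(22) - 4925 = 1/(11 + 22) - 4925 = 1/33 - 4925 = -162524/33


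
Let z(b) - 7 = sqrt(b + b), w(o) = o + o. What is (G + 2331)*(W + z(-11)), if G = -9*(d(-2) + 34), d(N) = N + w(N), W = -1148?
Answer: -2372139 + 2079*I*sqrt(22) ≈ -2.3721e+6 + 9751.4*I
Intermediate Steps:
w(o) = 2*o
z(b) = 7 + sqrt(2)*sqrt(b) (z(b) = 7 + sqrt(b + b) = 7 + sqrt(2*b) = 7 + sqrt(2)*sqrt(b))
d(N) = 3*N (d(N) = N + 2*N = 3*N)
G = -252 (G = -9*(3*(-2) + 34) = -9*(-6 + 34) = -9*28 = -252)
(G + 2331)*(W + z(-11)) = (-252 + 2331)*(-1148 + (7 + sqrt(2)*sqrt(-11))) = 2079*(-1148 + (7 + sqrt(2)*(I*sqrt(11)))) = 2079*(-1148 + (7 + I*sqrt(22))) = 2079*(-1141 + I*sqrt(22)) = -2372139 + 2079*I*sqrt(22)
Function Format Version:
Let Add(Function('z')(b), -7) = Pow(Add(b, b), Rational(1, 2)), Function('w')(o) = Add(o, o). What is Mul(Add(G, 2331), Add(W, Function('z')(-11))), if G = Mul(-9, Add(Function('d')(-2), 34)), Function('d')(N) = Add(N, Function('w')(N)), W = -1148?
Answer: Add(-2372139, Mul(2079, I, Pow(22, Rational(1, 2)))) ≈ Add(-2.3721e+6, Mul(9751.4, I))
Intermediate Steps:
Function('w')(o) = Mul(2, o)
Function('z')(b) = Add(7, Mul(Pow(2, Rational(1, 2)), Pow(b, Rational(1, 2)))) (Function('z')(b) = Add(7, Pow(Add(b, b), Rational(1, 2))) = Add(7, Pow(Mul(2, b), Rational(1, 2))) = Add(7, Mul(Pow(2, Rational(1, 2)), Pow(b, Rational(1, 2)))))
Function('d')(N) = Mul(3, N) (Function('d')(N) = Add(N, Mul(2, N)) = Mul(3, N))
G = -252 (G = Mul(-9, Add(Mul(3, -2), 34)) = Mul(-9, Add(-6, 34)) = Mul(-9, 28) = -252)
Mul(Add(G, 2331), Add(W, Function('z')(-11))) = Mul(Add(-252, 2331), Add(-1148, Add(7, Mul(Pow(2, Rational(1, 2)), Pow(-11, Rational(1, 2)))))) = Mul(2079, Add(-1148, Add(7, Mul(Pow(2, Rational(1, 2)), Mul(I, Pow(11, Rational(1, 2))))))) = Mul(2079, Add(-1148, Add(7, Mul(I, Pow(22, Rational(1, 2)))))) = Mul(2079, Add(-1141, Mul(I, Pow(22, Rational(1, 2))))) = Add(-2372139, Mul(2079, I, Pow(22, Rational(1, 2))))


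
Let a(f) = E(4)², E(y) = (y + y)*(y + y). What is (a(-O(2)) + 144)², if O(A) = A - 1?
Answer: 17977600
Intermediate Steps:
O(A) = -1 + A
E(y) = 4*y² (E(y) = (2*y)*(2*y) = 4*y²)
a(f) = 4096 (a(f) = (4*4²)² = (4*16)² = 64² = 4096)
(a(-O(2)) + 144)² = (4096 + 144)² = 4240² = 17977600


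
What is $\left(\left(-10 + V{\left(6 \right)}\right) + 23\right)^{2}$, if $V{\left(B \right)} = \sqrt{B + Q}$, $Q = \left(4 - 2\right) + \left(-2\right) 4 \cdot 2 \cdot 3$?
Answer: $129 + 52 i \sqrt{10} \approx 129.0 + 164.44 i$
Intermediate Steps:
$Q = -46$ ($Q = 2 + \left(-8\right) 2 \cdot 3 = 2 - 48 = -46$)
$V{\left(B \right)} = \sqrt{-46 + B}$ ($V{\left(B \right)} = \sqrt{B - 46} = \sqrt{-46 + B}$)
$\left(\left(-10 + V{\left(6 \right)}\right) + 23\right)^{2} = \left(\left(-10 + \sqrt{-46 + 6}\right) + 23\right)^{2} = \left(\left(-10 + \sqrt{-40}\right) + 23\right)^{2} = \left(\left(-10 + 2 i \sqrt{10}\right) + 23\right)^{2} = \left(13 + 2 i \sqrt{10}\right)^{2}$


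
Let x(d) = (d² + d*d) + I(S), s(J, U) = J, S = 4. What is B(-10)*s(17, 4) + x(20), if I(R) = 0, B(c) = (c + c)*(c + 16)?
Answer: -1240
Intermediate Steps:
B(c) = 2*c*(16 + c) (B(c) = (2*c)*(16 + c) = 2*c*(16 + c))
x(d) = 2*d² (x(d) = (d² + d*d) + 0 = (d² + d²) + 0 = 2*d² + 0 = 2*d²)
B(-10)*s(17, 4) + x(20) = (2*(-10)*(16 - 10))*17 + 2*20² = (2*(-10)*6)*17 + 2*400 = -120*17 + 800 = -2040 + 800 = -1240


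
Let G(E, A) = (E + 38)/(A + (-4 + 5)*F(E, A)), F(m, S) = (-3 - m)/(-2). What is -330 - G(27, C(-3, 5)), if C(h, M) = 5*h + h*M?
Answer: -977/3 ≈ -325.67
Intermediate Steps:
F(m, S) = 3/2 + m/2 (F(m, S) = (-3 - m)*(-½) = 3/2 + m/2)
C(h, M) = 5*h + M*h
G(E, A) = (38 + E)/(3/2 + A + E/2) (G(E, A) = (E + 38)/(A + (-4 + 5)*(3/2 + E/2)) = (38 + E)/(A + 1*(3/2 + E/2)) = (38 + E)/(A + (3/2 + E/2)) = (38 + E)/(3/2 + A + E/2))
-330 - G(27, C(-3, 5)) = -330 - 2*(38 + 27)/(3 + 27 + 2*(-3*(5 + 5))) = -330 - 2*65/(3 + 27 + 2*(-3*10)) = -330 - 2*65/(3 + 27 + 2*(-30)) = -330 - 2*65/(3 + 27 - 60) = -330 - 2*65/(-30) = -330 - 2*(-1)*65/30 = -330 - 1*(-13/3) = -330 + 13/3 = -977/3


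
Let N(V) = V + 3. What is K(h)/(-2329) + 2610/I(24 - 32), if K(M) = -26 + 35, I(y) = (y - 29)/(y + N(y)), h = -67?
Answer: 79022637/86173 ≈ 917.02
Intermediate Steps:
N(V) = 3 + V
I(y) = (-29 + y)/(3 + 2*y) (I(y) = (y - 29)/(y + (3 + y)) = (-29 + y)/(3 + 2*y))
K(M) = 9
K(h)/(-2329) + 2610/I(24 - 32) = 9/(-2329) + 2610/(((-29 + (24 - 32))/(3 + 2*(24 - 32)))) = 9*(-1/2329) + 2610/(((-29 - 8)/(3 + 2*(-8)))) = -9/2329 + 2610/((-37/(3 - 16))) = -9/2329 + 2610/((-37/(-13))) = -9/2329 + 2610/((-1/13*(-37))) = -9/2329 + 2610/(37/13) = -9/2329 + 2610*(13/37) = -9/2329 + 33930/37 = 79022637/86173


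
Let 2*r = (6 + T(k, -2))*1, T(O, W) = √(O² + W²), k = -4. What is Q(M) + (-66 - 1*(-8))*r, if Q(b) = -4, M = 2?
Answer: -178 - 58*√5 ≈ -307.69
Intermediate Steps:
r = 3 + √5 (r = ((6 + √((-4)² + (-2)²))*1)/2 = ((6 + √(16 + 4))*1)/2 = ((6 + √20)*1)/2 = ((6 + 2*√5)*1)/2 = (6 + 2*√5)/2 = 3 + √5 ≈ 5.2361)
Q(M) + (-66 - 1*(-8))*r = -4 + (-66 - 1*(-8))*(3 + √5) = -4 + (-66 + 8)*(3 + √5) = -4 - 58*(3 + √5) = -4 + (-174 - 58*√5) = -178 - 58*√5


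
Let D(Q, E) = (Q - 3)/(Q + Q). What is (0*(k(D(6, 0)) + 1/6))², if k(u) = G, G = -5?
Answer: 0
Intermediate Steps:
D(Q, E) = (-3 + Q)/(2*Q) (D(Q, E) = (-3 + Q)/((2*Q)) = (-3 + Q)*(1/(2*Q)) = (-3 + Q)/(2*Q))
k(u) = -5
(0*(k(D(6, 0)) + 1/6))² = (0*(-5 + 1/6))² = (0*(-5 + ⅙))² = (0*(-29/6))² = 0² = 0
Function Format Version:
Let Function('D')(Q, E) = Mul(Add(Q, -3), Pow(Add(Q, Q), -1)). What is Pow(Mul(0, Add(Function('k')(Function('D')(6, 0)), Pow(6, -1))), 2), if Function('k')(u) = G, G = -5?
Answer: 0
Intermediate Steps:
Function('D')(Q, E) = Mul(Rational(1, 2), Pow(Q, -1), Add(-3, Q)) (Function('D')(Q, E) = Mul(Add(-3, Q), Pow(Mul(2, Q), -1)) = Mul(Add(-3, Q), Mul(Rational(1, 2), Pow(Q, -1))) = Mul(Rational(1, 2), Pow(Q, -1), Add(-3, Q)))
Function('k')(u) = -5
Pow(Mul(0, Add(Function('k')(Function('D')(6, 0)), Pow(6, -1))), 2) = Pow(Mul(0, Add(-5, Pow(6, -1))), 2) = Pow(Mul(0, Add(-5, Rational(1, 6))), 2) = Pow(Mul(0, Rational(-29, 6)), 2) = Pow(0, 2) = 0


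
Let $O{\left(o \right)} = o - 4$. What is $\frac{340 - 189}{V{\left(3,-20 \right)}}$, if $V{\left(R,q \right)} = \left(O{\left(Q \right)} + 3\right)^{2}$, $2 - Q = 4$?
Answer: $\frac{151}{9} \approx 16.778$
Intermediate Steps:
$Q = -2$ ($Q = 2 - 4 = -2$)
$O{\left(o \right)} = -4 + o$
$V{\left(R,q \right)} = 9$ ($V{\left(R,q \right)} = \left(\left(-4 - 2\right) + 3\right)^{2} = \left(-6 + 3\right)^{2} = \left(-3\right)^{2} = 9$)
$\frac{340 - 189}{V{\left(3,-20 \right)}} = \frac{340 - 189}{9} = \left(340 - 189\right) \frac{1}{9} = 151 \cdot \frac{1}{9} = \frac{151}{9}$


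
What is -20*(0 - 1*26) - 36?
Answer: 484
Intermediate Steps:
-20*(0 - 1*26) - 36 = -20*(0 - 26) - 36 = -20*(-26) - 36 = 520 - 36 = 484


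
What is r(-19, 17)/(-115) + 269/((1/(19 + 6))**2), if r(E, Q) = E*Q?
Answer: 19334698/115 ≈ 1.6813e+5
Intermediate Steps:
r(-19, 17)/(-115) + 269/((1/(19 + 6))**2) = -19*17/(-115) + 269/((1/(19 + 6))**2) = -323*(-1/115) + 269/((1/25)**2) = 323/115 + 269/((1/25)**2) = 323/115 + 269/(1/625) = 323/115 + 269*625 = 323/115 + 168125 = 19334698/115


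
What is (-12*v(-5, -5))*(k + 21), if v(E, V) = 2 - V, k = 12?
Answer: -2772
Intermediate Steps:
(-12*v(-5, -5))*(k + 21) = (-12*(2 - 1*(-5)))*(12 + 21) = -12*(2 + 5)*33 = -12*7*33 = -84*33 = -2772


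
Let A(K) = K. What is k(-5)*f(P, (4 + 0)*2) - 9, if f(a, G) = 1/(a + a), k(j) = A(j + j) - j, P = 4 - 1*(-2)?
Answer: -113/12 ≈ -9.4167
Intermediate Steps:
P = 6 (P = 4 + 2 = 6)
k(j) = j (k(j) = (j + j) - j = 2*j - j = j)
f(a, G) = 1/(2*a)
k(-5)*f(P, (4 + 0)*2) - 9 = -5/(2*6) - 9 = -5*1/12 - 9 = -5/12 - 9 = -113/12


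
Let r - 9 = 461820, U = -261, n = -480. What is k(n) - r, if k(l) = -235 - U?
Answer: -461803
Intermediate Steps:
r = 461829 (r = 9 + 461820 = 461829)
k(l) = 26 (k(l) = -235 - 1*(-261) = -235 + 261 = 26)
k(n) - r = 26 - 1*461829 = 26 - 461829 = -461803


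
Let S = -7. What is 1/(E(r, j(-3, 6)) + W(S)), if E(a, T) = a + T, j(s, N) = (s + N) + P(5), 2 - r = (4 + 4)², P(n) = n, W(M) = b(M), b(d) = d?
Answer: -1/61 ≈ -0.016393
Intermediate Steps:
W(M) = M
r = -62 (r = 2 - (4 + 4)² = 2 - 1*8² = 2 - 1*64 = 2 - 64 = -62)
j(s, N) = 5 + N + s (j(s, N) = (s + N) + 5 = (N + s) + 5 = 5 + N + s)
E(a, T) = T + a
1/(E(r, j(-3, 6)) + W(S)) = 1/(((5 + 6 - 3) - 62) - 7) = 1/((8 - 62) - 7) = 1/(-54 - 7) = 1/(-61) = -1/61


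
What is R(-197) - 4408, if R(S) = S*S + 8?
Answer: 34409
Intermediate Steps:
R(S) = 8 + S² (R(S) = S² + 8 = 8 + S²)
R(-197) - 4408 = (8 + (-197)²) - 4408 = (8 + 38809) - 4408 = 38817 - 4408 = 34409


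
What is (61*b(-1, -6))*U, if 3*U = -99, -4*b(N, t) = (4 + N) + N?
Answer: 2013/2 ≈ 1006.5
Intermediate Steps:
b(N, t) = -1 - N/2 (b(N, t) = -((4 + N) + N)/4 = -(4 + 2*N)/4 = -1 - N/2)
U = -33 (U = (1/3)*(-99) = -33)
(61*b(-1, -6))*U = (61*(-1 - 1/2*(-1)))*(-33) = (61*(-1 + 1/2))*(-33) = (61*(-1/2))*(-33) = -61/2*(-33) = 2013/2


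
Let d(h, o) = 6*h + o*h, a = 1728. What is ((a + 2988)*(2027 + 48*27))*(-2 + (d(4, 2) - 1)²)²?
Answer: 14412567425508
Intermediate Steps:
d(h, o) = 6*h + h*o
((a + 2988)*(2027 + 48*27))*(-2 + (d(4, 2) - 1)²)² = ((1728 + 2988)*(2027 + 48*27))*(-2 + (4*(6 + 2) - 1)²)² = (4716*(2027 + 1296))*(-2 + (4*8 - 1)²)² = (4716*3323)*(-2 + (32 - 1)²)² = 15671268*(-2 + 31²)² = 15671268*(-2 + 961)² = 15671268*959² = 15671268*919681 = 14412567425508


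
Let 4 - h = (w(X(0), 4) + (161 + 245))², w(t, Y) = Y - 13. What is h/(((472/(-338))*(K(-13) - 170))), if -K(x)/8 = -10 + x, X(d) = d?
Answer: 3805035/472 ≈ 8061.5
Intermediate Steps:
K(x) = 80 - 8*x (K(x) = -8*(-10 + x) = 80 - 8*x)
w(t, Y) = -13 + Y
h = -157605 (h = 4 - ((-13 + 4) + (161 + 245))² = 4 - (-9 + 406)² = 4 - 1*397² = 4 - 1*157609 = 4 - 157609 = -157605)
h/(((472/(-338))*(K(-13) - 170))) = -157605*(-169/(236*((80 - 8*(-13)) - 170))) = -157605*(-169/(236*((80 + 104) - 170))) = -157605*(-169/(236*(184 - 170))) = -157605/((-236/169*14)) = -157605/(-3304/169) = -157605*(-169/3304) = 3805035/472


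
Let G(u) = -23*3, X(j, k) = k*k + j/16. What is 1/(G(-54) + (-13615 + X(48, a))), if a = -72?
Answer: -1/8497 ≈ -0.00011769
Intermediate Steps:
X(j, k) = k² + j/16 (X(j, k) = k² + j*(1/16) = k² + j/16)
G(u) = -69
1/(G(-54) + (-13615 + X(48, a))) = 1/(-69 + (-13615 + ((-72)² + (1/16)*48))) = 1/(-69 + (-13615 + (5184 + 3))) = 1/(-69 + (-13615 + 5187)) = 1/(-69 - 8428) = 1/(-8497) = -1/8497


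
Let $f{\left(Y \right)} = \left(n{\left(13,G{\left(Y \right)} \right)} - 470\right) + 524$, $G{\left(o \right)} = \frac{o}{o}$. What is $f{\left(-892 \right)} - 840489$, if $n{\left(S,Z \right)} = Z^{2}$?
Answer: $-840434$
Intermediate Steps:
$G{\left(o \right)} = 1$
$f{\left(Y \right)} = 55$ ($f{\left(Y \right)} = \left(1^{2} - 470\right) + 524 = \left(1 - 470\right) + 524 = -469 + 524 = 55$)
$f{\left(-892 \right)} - 840489 = 55 - 840489 = -840434$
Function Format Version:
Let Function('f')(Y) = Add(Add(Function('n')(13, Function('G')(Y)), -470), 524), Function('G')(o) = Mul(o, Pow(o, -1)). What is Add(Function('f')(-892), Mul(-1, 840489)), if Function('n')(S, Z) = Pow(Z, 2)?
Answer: -840434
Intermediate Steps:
Function('G')(o) = 1
Function('f')(Y) = 55 (Function('f')(Y) = Add(Add(Pow(1, 2), -470), 524) = Add(Add(1, -470), 524) = Add(-469, 524) = 55)
Add(Function('f')(-892), Mul(-1, 840489)) = Add(55, Mul(-1, 840489)) = Add(55, -840489) = -840434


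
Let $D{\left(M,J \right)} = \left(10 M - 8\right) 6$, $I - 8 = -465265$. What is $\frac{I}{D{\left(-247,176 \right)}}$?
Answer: $\frac{465257}{14868} \approx 31.293$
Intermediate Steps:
$I = -465257$ ($I = 8 - 465265 = -465257$)
$D{\left(M,J \right)} = -48 + 60 M$ ($D{\left(M,J \right)} = \left(-8 + 10 M\right) 6 = -48 + 60 M$)
$\frac{I}{D{\left(-247,176 \right)}} = - \frac{465257}{-48 + 60 \left(-247\right)} = - \frac{465257}{-48 - 14820} = - \frac{465257}{-14868} = \left(-465257\right) \left(- \frac{1}{14868}\right) = \frac{465257}{14868}$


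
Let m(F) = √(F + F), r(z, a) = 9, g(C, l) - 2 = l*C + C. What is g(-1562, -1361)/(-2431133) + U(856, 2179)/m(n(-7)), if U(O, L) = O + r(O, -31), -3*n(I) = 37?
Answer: -2124322/2431133 - 865*I*√222/74 ≈ -0.8738 - 174.17*I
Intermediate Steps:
g(C, l) = 2 + C + C*l (g(C, l) = 2 + (l*C + C) = 2 + (C*l + C) = 2 + (C + C*l) = 2 + C + C*l)
n(I) = -37/3 (n(I) = -⅓*37 = -37/3)
U(O, L) = 9 + O (U(O, L) = O + 9 = 9 + O)
m(F) = √2*√F (m(F) = √(2*F) = √2*√F)
g(-1562, -1361)/(-2431133) + U(856, 2179)/m(n(-7)) = (2 - 1562 - 1562*(-1361))/(-2431133) + (9 + 856)/((√2*√(-37/3))) = (2 - 1562 + 2125882)*(-1/2431133) + 865/((√2*(I*√111/3))) = 2124322*(-1/2431133) + 865/((I*√222/3)) = -2124322/2431133 + 865*(-I*√222/74) = -2124322/2431133 - 865*I*√222/74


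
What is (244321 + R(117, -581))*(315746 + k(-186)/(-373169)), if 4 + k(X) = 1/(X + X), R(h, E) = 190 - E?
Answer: 2685687640245122641/34704717 ≈ 7.7387e+10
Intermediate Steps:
k(X) = -4 + 1/(2*X) (k(X) = -4 + 1/(X + X) = -4 + 1/(2*X))
(244321 + R(117, -581))*(315746 + k(-186)/(-373169)) = (244321 + (190 - 1*(-581)))*(315746 + (-4 + (½)/(-186))/(-373169)) = (244321 + (190 + 581))*(315746 + (-4 + (½)*(-1/186))*(-1/373169)) = (244321 + 771)*(315746 + (-4 - 1/372)*(-1/373169)) = 245092*(315746 - 1489/372*(-1/373169)) = 245092*(315746 + 1489/138818868) = 245092*(43831502297017/138818868) = 2685687640245122641/34704717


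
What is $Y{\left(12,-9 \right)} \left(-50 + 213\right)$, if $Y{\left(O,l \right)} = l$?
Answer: $-1467$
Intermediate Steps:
$Y{\left(12,-9 \right)} \left(-50 + 213\right) = - 9 \left(-50 + 213\right) = \left(-9\right) 163 = -1467$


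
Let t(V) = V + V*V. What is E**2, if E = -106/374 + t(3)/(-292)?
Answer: 19624900/186349801 ≈ 0.10531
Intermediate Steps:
t(V) = V + V**2
E = -4430/13651 (E = -106/374 + (3*(1 + 3))/(-292) = -106*1/374 + (3*4)*(-1/292) = -53/187 + 12*(-1/292) = -53/187 - 3/73 = -4430/13651 ≈ -0.32452)
E**2 = (-4430/13651)**2 = 19624900/186349801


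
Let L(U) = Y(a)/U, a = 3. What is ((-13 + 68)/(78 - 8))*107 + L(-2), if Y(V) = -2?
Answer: 1191/14 ≈ 85.071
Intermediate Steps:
L(U) = -2/U
((-13 + 68)/(78 - 8))*107 + L(-2) = ((-13 + 68)/(78 - 8))*107 - 2/(-2) = (55/70)*107 - 2*(-½) = (55*(1/70))*107 + 1 = (11/14)*107 + 1 = 1177/14 + 1 = 1191/14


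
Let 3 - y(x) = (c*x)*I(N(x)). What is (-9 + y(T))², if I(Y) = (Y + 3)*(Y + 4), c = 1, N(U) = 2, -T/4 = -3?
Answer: 133956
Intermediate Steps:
T = 12 (T = -4*(-3) = 12)
I(Y) = (3 + Y)*(4 + Y)
y(x) = 3 - 30*x (y(x) = 3 - 1*x*(12 + 2² + 7*2) = 3 - x*(12 + 4 + 14) = 3 - x*30 = 3 - 30*x)
(-9 + y(T))² = (-9 + (3 - 30*12))² = (-9 + (3 - 360))² = (-9 - 357)² = (-366)² = 133956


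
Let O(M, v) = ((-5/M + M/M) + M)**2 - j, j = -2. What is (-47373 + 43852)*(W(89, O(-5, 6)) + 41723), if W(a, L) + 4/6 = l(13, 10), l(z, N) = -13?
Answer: -440575688/3 ≈ -1.4686e+8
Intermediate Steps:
O(M, v) = 2 + (1 + M - 5/M)**2 (O(M, v) = ((-5/M + M/M) + M)**2 - 1*(-2) = ((-5/M + 1) + M)**2 + 2 = ((1 - 5/M) + M)**2 + 2 = (1 + M - 5/M)**2 + 2 = 2 + (1 + M - 5/M)**2)
W(a, L) = -41/3 (W(a, L) = -2/3 - 13 = -41/3)
(-47373 + 43852)*(W(89, O(-5, 6)) + 41723) = (-47373 + 43852)*(-41/3 + 41723) = -3521*125128/3 = -440575688/3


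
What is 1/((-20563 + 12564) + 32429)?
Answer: 1/24430 ≈ 4.0933e-5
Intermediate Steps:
1/((-20563 + 12564) + 32429) = 1/(-7999 + 32429) = 1/24430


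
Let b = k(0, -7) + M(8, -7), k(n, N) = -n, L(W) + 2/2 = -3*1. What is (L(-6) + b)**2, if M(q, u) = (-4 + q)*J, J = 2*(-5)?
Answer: 1936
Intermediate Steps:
L(W) = -4 (L(W) = -1 - 3*1 = -1 - 3 = -4)
J = -10
M(q, u) = 40 - 10*q (M(q, u) = (-4 + q)*(-10) = 40 - 10*q)
b = -40 (b = -1*0 + (40 - 10*8) = 0 + (40 - 80) = 0 - 40 = -40)
(L(-6) + b)**2 = (-4 - 40)**2 = (-44)**2 = 1936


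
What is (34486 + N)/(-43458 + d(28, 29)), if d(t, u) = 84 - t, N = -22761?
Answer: -11725/43402 ≈ -0.27015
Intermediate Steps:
(34486 + N)/(-43458 + d(28, 29)) = (34486 - 22761)/(-43458 + (84 - 1*28)) = 11725/(-43458 + (84 - 28)) = 11725/(-43458 + 56) = 11725/(-43402) = 11725*(-1/43402) = -11725/43402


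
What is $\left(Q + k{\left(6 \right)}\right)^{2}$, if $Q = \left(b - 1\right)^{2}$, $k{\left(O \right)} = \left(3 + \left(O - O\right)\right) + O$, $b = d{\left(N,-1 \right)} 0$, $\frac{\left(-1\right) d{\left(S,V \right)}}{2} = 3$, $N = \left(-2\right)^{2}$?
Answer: $100$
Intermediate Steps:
$N = 4$
$d{\left(S,V \right)} = -6$ ($d{\left(S,V \right)} = \left(-2\right) 3 = -6$)
$b = 0$ ($b = \left(-6\right) 0 = 0$)
$k{\left(O \right)} = 3 + O$ ($k{\left(O \right)} = \left(3 + 0\right) + O = 3 + O$)
$Q = 1$ ($Q = \left(0 - 1\right)^{2} = \left(-1\right)^{2} = 1$)
$\left(Q + k{\left(6 \right)}\right)^{2} = \left(1 + \left(3 + 6\right)\right)^{2} = \left(1 + 9\right)^{2} = 10^{2} = 100$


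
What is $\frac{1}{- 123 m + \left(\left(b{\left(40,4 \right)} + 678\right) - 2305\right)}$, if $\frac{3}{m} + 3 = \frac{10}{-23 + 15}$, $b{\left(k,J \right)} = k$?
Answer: $- \frac{17}{25503} \approx -0.00066659$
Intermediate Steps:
$m = - \frac{12}{17}$ ($m = \frac{3}{-3 + \frac{10}{-23 + 15}} = \frac{3}{-3 + \frac{10}{-8}} = \frac{3}{-3 + 10 \left(- \frac{1}{8}\right)} = \frac{3}{-3 - \frac{5}{4}} = \frac{3}{- \frac{17}{4}} = 3 \left(- \frac{4}{17}\right) = - \frac{12}{17} \approx -0.70588$)
$\frac{1}{- 123 m + \left(\left(b{\left(40,4 \right)} + 678\right) - 2305\right)} = \frac{1}{\left(-123\right) \left(- \frac{12}{17}\right) + \left(\left(40 + 678\right) - 2305\right)} = \frac{1}{\frac{1476}{17} + \left(718 - 2305\right)} = \frac{1}{\frac{1476}{17} - 1587} = \frac{1}{- \frac{25503}{17}} = - \frac{17}{25503}$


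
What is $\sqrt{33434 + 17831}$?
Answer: $\sqrt{51265} \approx 226.42$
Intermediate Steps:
$\sqrt{33434 + 17831} = \sqrt{51265}$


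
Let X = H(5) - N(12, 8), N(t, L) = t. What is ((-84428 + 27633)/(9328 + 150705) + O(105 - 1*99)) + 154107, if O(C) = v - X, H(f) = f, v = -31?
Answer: 24658307944/160033 ≈ 1.5408e+5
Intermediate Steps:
X = -7 (X = 5 - 1*12 = 5 - 12 = -7)
O(C) = -24 (O(C) = -31 - 1*(-7) = -31 + 7 = -24)
((-84428 + 27633)/(9328 + 150705) + O(105 - 1*99)) + 154107 = ((-84428 + 27633)/(9328 + 150705) - 24) + 154107 = (-56795/160033 - 24) + 154107 = -3897587/160033 + 154107 = 24658307944/160033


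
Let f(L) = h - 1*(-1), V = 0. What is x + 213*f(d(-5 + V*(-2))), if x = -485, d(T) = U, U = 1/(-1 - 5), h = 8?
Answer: 1432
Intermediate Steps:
U = -1/6 (U = 1/(-6) = -1/6 ≈ -0.16667)
d(T) = -1/6
f(L) = 9 (f(L) = 8 - 1*(-1) = 8 + 1 = 9)
x + 213*f(d(-5 + V*(-2))) = -485 + 213*9 = -485 + 1917 = 1432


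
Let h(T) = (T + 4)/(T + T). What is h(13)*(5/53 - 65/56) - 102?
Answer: -7924941/77168 ≈ -102.70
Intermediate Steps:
h(T) = (4 + T)/(2*T) (h(T) = (4 + T)/((2*T)) = (4 + T)*(1/(2*T)) = (4 + T)/(2*T))
h(13)*(5/53 - 65/56) - 102 = ((1/2)*(4 + 13)/13)*(5/53 - 65/56) - 102 = ((1/2)*(1/13)*17)*(5*(1/53) - 65*1/56) - 102 = 17*(5/53 - 65/56)/26 - 102 = (17/26)*(-3165/2968) - 102 = -53805/77168 - 102 = -7924941/77168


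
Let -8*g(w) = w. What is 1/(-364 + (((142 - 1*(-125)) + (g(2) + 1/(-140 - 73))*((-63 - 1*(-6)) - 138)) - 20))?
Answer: -284/19123 ≈ -0.014851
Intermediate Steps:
g(w) = -w/8
1/(-364 + (((142 - 1*(-125)) + (g(2) + 1/(-140 - 73))*((-63 - 1*(-6)) - 138)) - 20)) = 1/(-364 + (((142 - 1*(-125)) + (-⅛*2 + 1/(-140 - 73))*((-63 - 1*(-6)) - 138)) - 20)) = 1/(-364 + (((142 + 125) + (-¼ + 1/(-213))*((-63 + 6) - 138)) - 20)) = 1/(-364 + ((267 + (-¼ - 1/213)*(-57 - 138)) - 20)) = 1/(-364 + ((267 - 217/852*(-195)) - 20)) = 1/(-364 + ((267 + 14105/284) - 20)) = 1/(-364 + (89933/284 - 20)) = 1/(-364 + 84253/284) = 1/(-19123/284) = -284/19123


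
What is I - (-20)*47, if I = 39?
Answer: 979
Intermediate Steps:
I - (-20)*47 = 39 - (-20)*47 = 39 - 20*(-47) = 39 + 940 = 979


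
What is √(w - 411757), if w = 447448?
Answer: √35691 ≈ 188.92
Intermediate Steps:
√(w - 411757) = √(447448 - 411757) = √35691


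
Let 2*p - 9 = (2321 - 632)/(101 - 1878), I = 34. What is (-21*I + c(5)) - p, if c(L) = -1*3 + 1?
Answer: -1279484/1777 ≈ -720.02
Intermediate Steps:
c(L) = -2 (c(L) = -3 + 1 = -2)
p = 7152/1777 (p = 9/2 + ((2321 - 632)/(101 - 1878))/2 = 9/2 + (1689/(-1777))/2 = 9/2 + (1689*(-1/1777))/2 = 9/2 + (1/2)*(-1689/1777) = 9/2 - 1689/3554 = 7152/1777 ≈ 4.0248)
(-21*I + c(5)) - p = (-21*34 - 2) - 1*7152/1777 = (-714 - 2) - 7152/1777 = -716 - 7152/1777 = -1279484/1777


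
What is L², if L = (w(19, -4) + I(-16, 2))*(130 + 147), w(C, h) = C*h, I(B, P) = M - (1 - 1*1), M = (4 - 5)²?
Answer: 431600625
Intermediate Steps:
M = 1 (M = (-1)² = 1)
I(B, P) = 1 (I(B, P) = 1 - (1 - 1*1) = 1 - (1 - 1) = 1 - 1*0 = 1 + 0 = 1)
L = -20775 (L = (19*(-4) + 1)*(130 + 147) = (-76 + 1)*277 = -75*277 = -20775)
L² = (-20775)² = 431600625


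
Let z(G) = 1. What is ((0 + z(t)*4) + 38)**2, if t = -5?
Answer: 1764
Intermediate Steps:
((0 + z(t)*4) + 38)**2 = ((0 + 1*4) + 38)**2 = ((0 + 4) + 38)**2 = (4 + 38)**2 = 42**2 = 1764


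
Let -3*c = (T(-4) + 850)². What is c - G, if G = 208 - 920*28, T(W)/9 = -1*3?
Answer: -600673/3 ≈ -2.0022e+5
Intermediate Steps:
T(W) = -27 (T(W) = 9*(-1*3) = 9*(-3) = -27)
G = -25552 (G = 208 - 25760 = -25552)
c = -677329/3 (c = -(-27 + 850)²/3 = -⅓*823² = -⅓*677329 = -677329/3 ≈ -2.2578e+5)
c - G = -677329/3 - 1*(-25552) = -677329/3 + 25552 = -600673/3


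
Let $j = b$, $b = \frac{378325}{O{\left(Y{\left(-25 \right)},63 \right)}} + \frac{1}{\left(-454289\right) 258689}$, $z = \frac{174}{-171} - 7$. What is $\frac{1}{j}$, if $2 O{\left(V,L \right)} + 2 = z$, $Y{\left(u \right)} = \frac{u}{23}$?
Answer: $- \frac{67103672826091}{5068507286339965621} \approx -1.3239 \cdot 10^{-5}$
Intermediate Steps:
$Y{\left(u \right)} = \frac{u}{23}$ ($Y{\left(u \right)} = u \frac{1}{23} = \frac{u}{23}$)
$z = - \frac{457}{57}$ ($z = 174 \left(- \frac{1}{171}\right) - 7 = - \frac{58}{57} - 7 = - \frac{457}{57} \approx -8.0175$)
$O{\left(V,L \right)} = - \frac{571}{114}$ ($O{\left(V,L \right)} = -1 + \frac{1}{2} \left(- \frac{457}{57}\right) = -1 - \frac{457}{114} = - \frac{571}{114}$)
$b = - \frac{5068507286339965621}{67103672826091}$ ($b = \frac{378325}{- \frac{571}{114}} + \frac{1}{\left(-454289\right) 258689} = 378325 \left(- \frac{114}{571}\right) - \frac{1}{117519567121} = - \frac{43129050}{571} - \frac{1}{117519567121} = - \frac{5068507286339965621}{67103672826091} \approx -75533.0$)
$j = - \frac{5068507286339965621}{67103672826091} \approx -75533.0$
$\frac{1}{j} = \frac{1}{- \frac{5068507286339965621}{67103672826091}} = - \frac{67103672826091}{5068507286339965621}$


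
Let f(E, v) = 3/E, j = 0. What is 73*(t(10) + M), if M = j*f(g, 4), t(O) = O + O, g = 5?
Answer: 1460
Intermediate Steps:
t(O) = 2*O
M = 0 (M = 0*(3/5) = 0*(3*(⅕)) = 0*(⅗) = 0)
73*(t(10) + M) = 73*(2*10 + 0) = 73*(20 + 0) = 73*20 = 1460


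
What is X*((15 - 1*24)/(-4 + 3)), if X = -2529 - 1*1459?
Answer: -35892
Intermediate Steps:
X = -3988 (X = -2529 - 1459 = -3988)
X*((15 - 1*24)/(-4 + 3)) = -3988*(15 - 1*24)/(-4 + 3) = -3988*(15 - 24)/(-1) = -(-35892)*(-1) = -3988*9 = -35892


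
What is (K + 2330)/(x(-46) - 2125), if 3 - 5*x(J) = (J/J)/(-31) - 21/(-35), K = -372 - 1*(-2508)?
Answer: -247225/117607 ≈ -2.1021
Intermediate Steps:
K = 2136 (K = -372 + 2508 = 2136)
x(J) = 377/775 (x(J) = ⅗ - ((J/J)/(-31) - 21/(-35))/5 = ⅗ - (1*(-1/31) - 21*(-1/35))/5 = ⅗ - (-1/31 + ⅗)/5 = ⅗ - ⅕*88/155 = ⅗ - 88/775 = 377/775)
(K + 2330)/(x(-46) - 2125) = (2136 + 2330)/(377/775 - 2125) = 4466/(-1646498/775) = 4466*(-775/1646498) = -247225/117607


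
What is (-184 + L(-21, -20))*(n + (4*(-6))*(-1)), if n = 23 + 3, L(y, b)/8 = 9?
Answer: -5600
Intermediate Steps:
L(y, b) = 72 (L(y, b) = 8*9 = 72)
n = 26
(-184 + L(-21, -20))*(n + (4*(-6))*(-1)) = (-184 + 72)*(26 + (4*(-6))*(-1)) = -112*(26 - 24*(-1)) = -112*(26 + 24) = -112*50 = -5600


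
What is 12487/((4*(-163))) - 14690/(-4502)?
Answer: -23319297/1467652 ≈ -15.889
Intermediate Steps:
12487/((4*(-163))) - 14690/(-4502) = 12487/(-652) - 14690*(-1/4502) = 12487*(-1/652) + 7345/2251 = -12487/652 + 7345/2251 = -23319297/1467652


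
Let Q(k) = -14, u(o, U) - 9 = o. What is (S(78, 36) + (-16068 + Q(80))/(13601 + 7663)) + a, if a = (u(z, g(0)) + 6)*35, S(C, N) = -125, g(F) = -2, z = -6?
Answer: 2012039/10632 ≈ 189.24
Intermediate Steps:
u(o, U) = 9 + o
a = 315 (a = ((9 - 6) + 6)*35 = (3 + 6)*35 = 9*35 = 315)
(S(78, 36) + (-16068 + Q(80))/(13601 + 7663)) + a = (-125 + (-16068 - 14)/(13601 + 7663)) + 315 = (-125 - 16082/21264) + 315 = (-125 - 16082*1/21264) + 315 = (-125 - 8041/10632) + 315 = -1337041/10632 + 315 = 2012039/10632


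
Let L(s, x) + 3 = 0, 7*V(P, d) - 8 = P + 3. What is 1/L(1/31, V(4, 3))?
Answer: -1/3 ≈ -0.33333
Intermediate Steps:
V(P, d) = 11/7 + P/7 (V(P, d) = 8/7 + (P + 3)/7 = 8/7 + (3 + P)/7 = 8/7 + (3/7 + P/7) = 11/7 + P/7)
L(s, x) = -3 (L(s, x) = -3 + 0 = -3)
1/L(1/31, V(4, 3)) = 1/(-3) = -1/3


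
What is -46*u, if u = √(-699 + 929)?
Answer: -46*√230 ≈ -697.63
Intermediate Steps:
u = √230 ≈ 15.166
-46*u = -46*√230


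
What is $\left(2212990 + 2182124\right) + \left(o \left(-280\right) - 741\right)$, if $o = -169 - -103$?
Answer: $4412853$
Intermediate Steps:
$o = -66$ ($o = -169 + 103 = -66$)
$\left(2212990 + 2182124\right) + \left(o \left(-280\right) - 741\right) = \left(2212990 + 2182124\right) - -17739 = 4395114 + \left(18480 - 741\right) = 4395114 + 17739 = 4412853$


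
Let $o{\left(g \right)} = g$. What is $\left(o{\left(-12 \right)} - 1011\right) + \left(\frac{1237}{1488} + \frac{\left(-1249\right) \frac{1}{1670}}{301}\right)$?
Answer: $- \frac{382278196901}{373986480} \approx -1022.2$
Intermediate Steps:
$\left(o{\left(-12 \right)} - 1011\right) + \left(\frac{1237}{1488} + \frac{\left(-1249\right) \frac{1}{1670}}{301}\right) = \left(-12 - 1011\right) + \left(\frac{1237}{1488} + \frac{\left(-1249\right) \frac{1}{1670}}{301}\right) = -1023 + \left(1237 \cdot \frac{1}{1488} + \left(-1249\right) \frac{1}{1670} \cdot \frac{1}{301}\right) = -1023 + \left(\frac{1237}{1488} - \frac{1249}{502670}\right) = -1023 + \frac{309972139}{373986480} = - \frac{382278196901}{373986480}$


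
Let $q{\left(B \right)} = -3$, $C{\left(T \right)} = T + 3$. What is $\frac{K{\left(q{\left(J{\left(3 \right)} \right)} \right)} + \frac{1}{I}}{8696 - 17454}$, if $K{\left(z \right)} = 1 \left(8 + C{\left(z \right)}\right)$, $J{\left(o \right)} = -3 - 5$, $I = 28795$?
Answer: $- \frac{230361}{252186610} \approx -0.00091345$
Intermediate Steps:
$J{\left(o \right)} = -8$ ($J{\left(o \right)} = -3 - 5 = -8$)
$C{\left(T \right)} = 3 + T$
$K{\left(z \right)} = 11 + z$ ($K{\left(z \right)} = 1 \left(8 + \left(3 + z\right)\right) = 1 \left(11 + z\right) = 11 + z$)
$\frac{K{\left(q{\left(J{\left(3 \right)} \right)} \right)} + \frac{1}{I}}{8696 - 17454} = \frac{\left(11 - 3\right) + \frac{1}{28795}}{8696 - 17454} = \frac{8 + \frac{1}{28795}}{-8758} = \frac{230361}{28795} \left(- \frac{1}{8758}\right) = - \frac{230361}{252186610}$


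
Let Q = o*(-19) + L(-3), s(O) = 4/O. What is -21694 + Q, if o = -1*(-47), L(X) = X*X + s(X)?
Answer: -67738/3 ≈ -22579.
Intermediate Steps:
L(X) = X² + 4/X (L(X) = X*X + 4/X = X² + 4/X)
o = 47
Q = -2656/3 (Q = 47*(-19) + (4 + (-3)³)/(-3) = -893 - (4 - 27)/3 = -893 - ⅓*(-23) = -893 + 23/3 = -2656/3 ≈ -885.33)
-21694 + Q = -21694 - 2656/3 = -67738/3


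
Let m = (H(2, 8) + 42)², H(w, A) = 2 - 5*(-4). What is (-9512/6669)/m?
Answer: -1189/3414528 ≈ -0.00034822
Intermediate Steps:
H(w, A) = 22 (H(w, A) = 2 + 20 = 22)
m = 4096 (m = (22 + 42)² = 64² = 4096)
(-9512/6669)/m = -9512/6669/4096 = -9512*1/6669*(1/4096) = -9512/6669*1/4096 = -1189/3414528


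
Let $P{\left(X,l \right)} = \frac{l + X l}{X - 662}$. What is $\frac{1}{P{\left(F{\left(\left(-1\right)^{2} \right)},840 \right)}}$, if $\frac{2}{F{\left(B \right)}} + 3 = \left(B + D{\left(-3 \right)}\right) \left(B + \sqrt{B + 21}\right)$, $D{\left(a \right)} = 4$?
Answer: $- \frac{9967}{12460} + \frac{221 \sqrt{22}}{14952} \approx -0.73059$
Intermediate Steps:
$F{\left(B \right)} = \frac{2}{-3 + \left(4 + B\right) \left(B + \sqrt{21 + B}\right)}$ ($F{\left(B \right)} = \frac{2}{-3 + \left(B + 4\right) \left(B + \sqrt{B + 21}\right)} = \frac{2}{-3 + \left(4 + B\right) \left(B + \sqrt{21 + B}\right)}$)
$P{\left(X,l \right)} = \frac{l + X l}{-662 + X}$
$\frac{1}{P{\left(F{\left(\left(-1\right)^{2} \right)},840 \right)}} = \frac{1}{840 \frac{1}{-662 + \frac{2}{-3 + \left(\left(-1\right)^{2}\right)^{2} + 4 \left(-1\right)^{2} + 4 \sqrt{21 + \left(-1\right)^{2}} + \left(-1\right)^{2} \sqrt{21 + \left(-1\right)^{2}}}} \left(1 + \frac{2}{-3 + \left(\left(-1\right)^{2}\right)^{2} + 4 \left(-1\right)^{2} + 4 \sqrt{21 + \left(-1\right)^{2}} + \left(-1\right)^{2} \sqrt{21 + \left(-1\right)^{2}}}\right)} = \frac{1}{840 \frac{1}{-662 + \frac{2}{-3 + 1^{2} + 4 \cdot 1 + 4 \sqrt{21 + 1} + 1 \sqrt{21 + 1}}} \left(1 + \frac{2}{-3 + 1^{2} + 4 \cdot 1 + 4 \sqrt{21 + 1} + 1 \sqrt{21 + 1}}\right)} = \frac{1}{840 \frac{1}{-662 + \frac{2}{-3 + 1 + 4 + 4 \sqrt{22} + 1 \sqrt{22}}} \left(1 + \frac{2}{-3 + 1 + 4 + 4 \sqrt{22} + 1 \sqrt{22}}\right)} = \frac{1}{840 \frac{1}{-662 + \frac{2}{-3 + 1 + 4 + 4 \sqrt{22} + \sqrt{22}}} \left(1 + \frac{2}{-3 + 1 + 4 + 4 \sqrt{22} + \sqrt{22}}\right)} = \frac{1}{840 \frac{1}{-662 + \frac{2}{2 + 5 \sqrt{22}}} \left(1 + \frac{2}{2 + 5 \sqrt{22}}\right)} = \frac{-662 + \frac{2}{2 + 5 \sqrt{22}}}{840 \left(1 + \frac{2}{2 + 5 \sqrt{22}}\right)}$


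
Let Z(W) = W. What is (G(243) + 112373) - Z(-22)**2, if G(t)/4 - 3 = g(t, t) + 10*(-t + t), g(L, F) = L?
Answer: 112873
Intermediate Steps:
G(t) = 12 + 4*t (G(t) = 12 + 4*(t + 10*(-t + t)) = 12 + 4*(t + 10*0) = 12 + 4*(t + 0) = 12 + 4*t)
(G(243) + 112373) - Z(-22)**2 = ((12 + 4*243) + 112373) - 1*(-22)**2 = ((12 + 972) + 112373) - 1*484 = (984 + 112373) - 484 = 113357 - 484 = 112873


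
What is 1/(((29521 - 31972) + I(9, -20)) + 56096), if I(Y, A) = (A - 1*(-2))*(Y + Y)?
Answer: 1/53321 ≈ 1.8754e-5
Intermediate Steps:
I(Y, A) = 2*Y*(2 + A) (I(Y, A) = (A + 2)*(2*Y) = (2 + A)*(2*Y) = 2*Y*(2 + A))
1/(((29521 - 31972) + I(9, -20)) + 56096) = 1/(((29521 - 31972) + 2*9*(2 - 20)) + 56096) = 1/((-2451 + 2*9*(-18)) + 56096) = 1/((-2451 - 324) + 56096) = 1/(-2775 + 56096) = 1/53321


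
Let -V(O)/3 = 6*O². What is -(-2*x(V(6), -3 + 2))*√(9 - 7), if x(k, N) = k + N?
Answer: -1298*√2 ≈ -1835.6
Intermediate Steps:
V(O) = -18*O²
x(k, N) = N + k
-(-2*x(V(6), -3 + 2))*√(9 - 7) = -(-2*((-3 + 2) - 18*6²))*√(9 - 7) = -(-2*(-1 - 18*36))*√2 = -(-2*(-1 - 648))*√2 = -(-2*(-649))*√2 = -1298*√2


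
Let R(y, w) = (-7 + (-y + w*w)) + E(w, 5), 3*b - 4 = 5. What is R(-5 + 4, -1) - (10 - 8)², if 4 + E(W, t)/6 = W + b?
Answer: -21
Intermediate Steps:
b = 3 (b = 4/3 + (⅓)*5 = 4/3 + 5/3 = 3)
E(W, t) = -6 + 6*W (E(W, t) = -24 + 6*(W + 3) = -24 + 6*(3 + W) = -24 + (18 + 6*W) = -6 + 6*W)
R(y, w) = -13 + w² - y + 6*w (R(y, w) = (-7 + (-y + w*w)) + (-6 + 6*w) = (-7 + (-y + w²)) + (-6 + 6*w) = (-7 + (w² - y)) + (-6 + 6*w) = (-7 + w² - y) + (-6 + 6*w) = -13 + w² - y + 6*w)
R(-5 + 4, -1) - (10 - 8)² = (-13 + (-1)² - (-5 + 4) + 6*(-1)) - (10 - 8)² = (-13 + 1 - 1*(-1) - 6) - 1*2² = (-13 + 1 + 1 - 6) - 1*4 = -17 - 4 = -21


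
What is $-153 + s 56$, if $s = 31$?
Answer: $1583$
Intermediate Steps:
$-153 + s 56 = -153 + 31 \cdot 56 = -153 + 1736 = 1583$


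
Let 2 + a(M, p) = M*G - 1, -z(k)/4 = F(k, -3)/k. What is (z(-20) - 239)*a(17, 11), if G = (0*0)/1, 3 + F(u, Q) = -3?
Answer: 3603/5 ≈ 720.60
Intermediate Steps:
F(u, Q) = -6 (F(u, Q) = -3 - 3 = -6)
G = 0 (G = 0*1 = 0)
z(k) = 24/k (z(k) = -(-24)/k = 24/k)
a(M, p) = -3 (a(M, p) = -2 + (M*0 - 1) = -2 + (0 - 1) = -2 - 1 = -3)
(z(-20) - 239)*a(17, 11) = (24/(-20) - 239)*(-3) = (24*(-1/20) - 239)*(-3) = (-6/5 - 239)*(-3) = -1201/5*(-3) = 3603/5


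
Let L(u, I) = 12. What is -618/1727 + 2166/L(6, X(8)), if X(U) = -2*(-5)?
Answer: 622211/3454 ≈ 180.14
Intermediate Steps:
X(U) = 10
-618/1727 + 2166/L(6, X(8)) = -618/1727 + 2166/12 = -618*1/1727 + 2166*(1/12) = -618/1727 + 361/2 = 622211/3454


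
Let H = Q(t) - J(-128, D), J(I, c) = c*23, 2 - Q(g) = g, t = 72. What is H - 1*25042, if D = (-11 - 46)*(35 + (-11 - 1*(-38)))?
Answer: 56170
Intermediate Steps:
D = -3534 (D = -57*(35 + (-11 + 38)) = -57*(35 + 27) = -57*62 = -3534)
Q(g) = 2 - g
J(I, c) = 23*c
H = 81212 (H = (2 - 1*72) - 23*(-3534) = (2 - 72) - 1*(-81282) = -70 + 81282 = 81212)
H - 1*25042 = 81212 - 1*25042 = 81212 - 25042 = 56170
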